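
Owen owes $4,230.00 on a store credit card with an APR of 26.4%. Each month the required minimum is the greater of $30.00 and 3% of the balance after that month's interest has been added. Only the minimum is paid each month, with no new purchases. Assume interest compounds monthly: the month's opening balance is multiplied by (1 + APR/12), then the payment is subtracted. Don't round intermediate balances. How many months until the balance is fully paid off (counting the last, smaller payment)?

227 months

Monthly rate r = 26.4%/12 = 2.2% = 0.022.
While 3% of the post-interest balance exceeds $30.00, each month B ← (B·(1+r))·(1 − 0.03), i.e. B shrinks by the factor (1+r)·0.97 = 0.99134.
This holds for months 1–169. Entering month 170 the balance is $972.67; 3% of the post-interest balance is now below $30.00, so the flat $30.00 minimum applies from here.
From month 170 a fixed $30.00 at rate r clears $972.67 in 58 more payments. Total: 169 + 58 = 227 months.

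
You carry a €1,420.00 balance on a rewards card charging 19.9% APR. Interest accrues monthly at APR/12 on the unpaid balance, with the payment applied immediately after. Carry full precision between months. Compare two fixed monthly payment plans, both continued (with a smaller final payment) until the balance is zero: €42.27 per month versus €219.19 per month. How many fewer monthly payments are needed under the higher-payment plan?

43 fewer payments

Monthly rate r = 19.9%/12 = 1.65833% = 0.0165833.
At €42.27/mo: n = ⌈−ln(1 − rB₀/P)/ln(1+r)⌉ = 50 payments (last €21.87); total interest = total paid − €1,420.00 = €673.10.
At €219.19/mo: 7 payments (last €199.65); total interest €94.79.
Payments saved = 50 − 7 = 43.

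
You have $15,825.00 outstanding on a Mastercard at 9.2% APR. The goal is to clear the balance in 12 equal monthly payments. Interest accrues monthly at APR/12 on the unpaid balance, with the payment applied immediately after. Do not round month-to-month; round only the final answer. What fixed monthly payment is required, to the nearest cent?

$1,385.39

Monthly rate r = 9.2%/12 = 0.766667% = 0.00766667.
Level-payment amortization: P = B₀·r / (1 − (1+r)^(−n)) = 15825.00·0.00766667 / (1 − 1.00767^(−12)).
Denominator 1 − (1+r)^(−12) = 0.0875747599.
P = 121.325 / 0.0875747599 ≈ 1385.39.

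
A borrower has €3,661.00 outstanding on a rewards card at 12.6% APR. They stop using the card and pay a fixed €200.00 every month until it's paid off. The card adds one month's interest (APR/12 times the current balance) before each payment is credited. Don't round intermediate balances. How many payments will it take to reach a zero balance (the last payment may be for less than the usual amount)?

21 months

Monthly rate r = 12.6%/12 = 1.05% = 0.0105.
Recurrence: B ← B·(1+r) − €200.00.
Month 1: interest €38.44; balance after payment €3,499.44.
Month 2: interest €36.74; balance after payment €3,336.18.
Closed form: n = −ln(1 − rB₀/P)/ln(1+r) = −ln(0.8078)/ln(1.0105) ≈ 20.435, so the balance reaches zero during payment 21.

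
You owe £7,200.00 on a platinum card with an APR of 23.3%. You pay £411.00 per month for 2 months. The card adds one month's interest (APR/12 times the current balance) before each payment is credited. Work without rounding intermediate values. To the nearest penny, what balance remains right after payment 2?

Monthly rate r = 23.3%/12 = 1.94167% = 0.0194167.
Each month: B ← B·(1+r) − £411.00.
Month 1: interest £139.80; balance after payment £6,928.80.
Month 2: interest £134.53; balance after payment £6,652.33.

£6,652.33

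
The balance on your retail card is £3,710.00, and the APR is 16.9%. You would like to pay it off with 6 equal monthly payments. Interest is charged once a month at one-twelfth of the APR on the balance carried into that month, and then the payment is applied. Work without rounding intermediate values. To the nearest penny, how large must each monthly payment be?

Monthly rate r = 16.9%/12 = 1.40833% = 0.0140833.
Level-payment amortization: P = B₀·r / (1 − (1+r)^(−n)) = 3710.00·0.0140833 / (1 − 1.01408^(−6)).
Denominator 1 − (1+r)^(−6) = 0.0804864579.
P = 52.2492 / 0.0804864579 ≈ 649.17.

£649.17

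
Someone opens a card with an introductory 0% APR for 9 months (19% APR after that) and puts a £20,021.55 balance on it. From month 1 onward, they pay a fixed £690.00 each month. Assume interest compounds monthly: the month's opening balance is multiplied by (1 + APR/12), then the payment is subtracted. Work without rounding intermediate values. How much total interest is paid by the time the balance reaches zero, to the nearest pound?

Promo months 1–9 at r₀ = 0%/12 = 0; months 10+ at r₁ = 19%/12 = 0.0158333.
After month 9 (no interest yet): B = £20,021.55 − 9·£690.00 = £13,811.55.
Then at r₁ with £690.00/mo: n₂ = −ln(1 − r₁·B/P)/ln(1+r₁) ≈ 24.26 → 25 more payments.
Total paid = 33·£690.00 + £182.78 = £22,952.78; interest = £22,952.78 − £20,021.55 = £2,931.23.

£2,931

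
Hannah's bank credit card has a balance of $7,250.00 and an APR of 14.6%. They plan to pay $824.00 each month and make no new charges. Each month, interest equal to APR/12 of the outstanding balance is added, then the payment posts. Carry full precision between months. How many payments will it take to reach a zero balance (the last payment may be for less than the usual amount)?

Monthly rate r = 14.6%/12 = 1.21667% = 0.0121667.
Recurrence: B ← B·(1+r) − $824.00.
Month 1: interest $88.21; balance after payment $6,514.21.
Month 2: interest $79.26; balance after payment $5,769.46.
Closed form: n = −ln(1 − rB₀/P)/ln(1+r) = −ln(0.89295)/ln(1.01217) ≈ 9.363, so the balance reaches zero during payment 10.

10 months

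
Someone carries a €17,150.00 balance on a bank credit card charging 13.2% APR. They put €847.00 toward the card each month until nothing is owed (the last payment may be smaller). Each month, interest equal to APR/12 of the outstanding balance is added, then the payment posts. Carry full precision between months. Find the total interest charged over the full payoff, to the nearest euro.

Monthly rate r = 13.2%/12 = 1.1% = 0.011.
Payoff takes n = ⌈−ln(1 − rB₀/P)/ln(1+r)⌉ = ⌈23.032⌉ = 24 payments; the last is €26.88.
Total paid = 23·€847.00 + €26.88 = €19,507.88.
Total interest = total paid − principal = €19,507.88 − €17,150.00 = €2,357.88.

€2,358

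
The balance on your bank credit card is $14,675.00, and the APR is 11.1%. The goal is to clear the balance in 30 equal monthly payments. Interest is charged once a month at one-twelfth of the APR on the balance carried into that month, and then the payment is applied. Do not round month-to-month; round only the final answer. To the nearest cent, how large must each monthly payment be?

Monthly rate r = 11.1%/12 = 0.925% = 0.00925.
Level-payment amortization: P = B₀·r / (1 − (1+r)^(−n)) = 14675.00·0.00925 / (1 − 1.00925^(−30)).
Denominator 1 − (1+r)^(−30) = 0.241357345.
P = 135.744 / 0.241357345 ≈ 562.42.

$562.42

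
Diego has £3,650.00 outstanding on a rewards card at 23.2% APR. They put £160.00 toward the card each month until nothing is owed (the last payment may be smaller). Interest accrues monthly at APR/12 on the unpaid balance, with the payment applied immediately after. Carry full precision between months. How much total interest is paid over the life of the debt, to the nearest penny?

£1,210.65

Monthly rate r = 23.2%/12 = 1.93333% = 0.0193333.
Payoff takes n = ⌈−ln(1 − rB₀/P)/ln(1+r)⌉ = ⌈30.377⌉ = 31 payments; the last is £60.65.
Total paid = 30·£160.00 + £60.65 = £4,860.65.
Total interest = total paid − principal = £4,860.65 − £3,650.00 = £1,210.65.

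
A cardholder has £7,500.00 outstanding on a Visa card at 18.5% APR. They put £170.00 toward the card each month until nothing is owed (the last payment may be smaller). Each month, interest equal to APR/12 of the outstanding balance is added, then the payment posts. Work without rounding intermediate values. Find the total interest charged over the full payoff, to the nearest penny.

£5,166.61

Monthly rate r = 18.5%/12 = 1.54167% = 0.0154167.
Payoff takes n = ⌈−ln(1 − rB₀/P)/ln(1+r)⌉ = ⌈74.508⌉ = 75 payments; the last is £86.61.
Total paid = 74·£170.00 + £86.61 = £12,666.61.
Total interest = total paid − principal = £12,666.61 − £7,500.00 = £5,166.61.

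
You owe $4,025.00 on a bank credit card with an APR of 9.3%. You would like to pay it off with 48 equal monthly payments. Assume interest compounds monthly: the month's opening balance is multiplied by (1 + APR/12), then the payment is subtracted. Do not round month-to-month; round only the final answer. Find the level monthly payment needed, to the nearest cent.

Monthly rate r = 9.3%/12 = 0.775% = 0.00775.
Level-payment amortization: P = B₀·r / (1 − (1+r)^(−n)) = 4025.00·0.00775 / (1 − 1.00775^(−48)).
Denominator 1 − (1+r)^(−48) = 0.309656449.
P = 31.1938 / 0.309656449 ≈ 100.74.

$100.74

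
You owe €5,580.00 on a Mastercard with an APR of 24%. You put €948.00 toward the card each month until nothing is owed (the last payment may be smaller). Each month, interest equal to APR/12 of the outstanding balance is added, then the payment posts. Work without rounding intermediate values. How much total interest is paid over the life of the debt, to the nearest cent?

Monthly rate r = 24%/12 = 2% = 0.02.
Payoff takes n = ⌈−ln(1 − rB₀/P)/ln(1+r)⌉ = ⌈6.325⌉ = 7 payments; the last is €309.97.
Total paid = 6·€948.00 + €309.97 = €5,997.97.
Total interest = total paid − principal = €5,997.97 − €5,580.00 = €417.97.

€417.97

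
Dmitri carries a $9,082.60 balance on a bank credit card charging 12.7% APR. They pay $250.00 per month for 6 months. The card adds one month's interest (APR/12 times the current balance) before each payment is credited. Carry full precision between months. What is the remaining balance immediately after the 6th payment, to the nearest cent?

Monthly rate r = 12.7%/12 = 1.05833% = 0.0105833.
Each month: B ← B·(1+r) − $250.00.
Month 1: interest $96.12; balance after payment $8,928.72.
Month 2: interest $94.50; balance after payment $8,773.22.
Month 3: interest $92.85; balance after payment $8,616.07.
Month 4: interest $91.19; balance after payment $8,457.26.
Month 5: interest $89.51; balance after payment $8,296.76.
Month 6: interest $87.81; balance after payment $8,134.57.

$8,134.57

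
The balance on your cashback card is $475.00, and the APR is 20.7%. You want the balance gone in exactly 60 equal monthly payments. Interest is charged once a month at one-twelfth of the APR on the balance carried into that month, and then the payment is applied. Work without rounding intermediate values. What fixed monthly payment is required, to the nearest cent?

$12.77

Monthly rate r = 20.7%/12 = 1.725% = 0.01725.
Level-payment amortization: P = B₀·r / (1 − (1+r)^(−n)) = 475.00·0.01725 / (1 − 1.01725^(−60)).
Denominator 1 − (1+r)^(−60) = 0.641624684.
P = 8.19375 / 0.641624684 ≈ 12.77.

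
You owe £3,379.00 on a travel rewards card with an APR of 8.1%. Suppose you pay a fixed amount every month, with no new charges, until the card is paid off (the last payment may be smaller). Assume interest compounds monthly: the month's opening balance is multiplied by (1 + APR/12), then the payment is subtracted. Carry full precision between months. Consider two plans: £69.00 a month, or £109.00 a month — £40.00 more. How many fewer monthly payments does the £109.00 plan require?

Monthly rate r = 8.1%/12 = 0.675% = 0.00675.
At £69.00/mo: n = ⌈−ln(1 − rB₀/P)/ln(1+r)⌉ = 60 payments (last £45.11); total interest = total paid − £3,379.00 = £737.11.
At £109.00/mo: 35 payments (last £97.97); total interest £424.97.
Payments saved = 60 − 35 = 25.

25 fewer payments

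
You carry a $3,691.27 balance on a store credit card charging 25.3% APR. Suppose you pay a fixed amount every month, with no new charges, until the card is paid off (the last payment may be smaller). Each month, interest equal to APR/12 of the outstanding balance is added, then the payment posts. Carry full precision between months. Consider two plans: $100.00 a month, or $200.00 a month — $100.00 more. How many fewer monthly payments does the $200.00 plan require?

Monthly rate r = 25.3%/12 = 2.10833% = 0.0210833.
At $100.00/mo: n = ⌈−ln(1 − rB₀/P)/ln(1+r)⌉ = 73 payments (last $19.11); total interest = total paid − $3,691.27 = $3,527.84.
At $200.00/mo: 24 payments (last $124.93); total interest $1,033.66.
Payments saved = 73 − 24 = 49.

49 fewer payments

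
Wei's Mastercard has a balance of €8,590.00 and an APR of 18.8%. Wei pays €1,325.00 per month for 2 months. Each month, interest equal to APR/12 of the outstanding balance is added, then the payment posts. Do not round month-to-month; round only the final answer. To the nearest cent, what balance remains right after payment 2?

€6,190.50

Monthly rate r = 18.8%/12 = 1.56667% = 0.0156667.
Each month: B ← B·(1+r) − €1,325.00.
Month 1: interest €134.58; balance after payment €7,399.58.
Month 2: interest €115.93; balance after payment €6,190.50.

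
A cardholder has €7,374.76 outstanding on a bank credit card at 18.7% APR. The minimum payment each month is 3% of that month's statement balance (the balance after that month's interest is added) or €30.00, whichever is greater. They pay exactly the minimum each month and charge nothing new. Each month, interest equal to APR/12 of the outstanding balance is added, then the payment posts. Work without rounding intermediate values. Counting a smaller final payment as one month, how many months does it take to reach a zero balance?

Monthly rate r = 18.7%/12 = 1.55833% = 0.0155833.
While 3% of the post-interest balance exceeds €30.00, each month B ← (B·(1+r))·(1 − 0.03), i.e. B shrinks by the factor (1+r)·0.97 = 0.98512.
This holds for months 1–135. Entering month 136 the balance is €973.94; 3% of the post-interest balance is now below €30.00, so the flat €30.00 minimum applies from here.
From month 136 a fixed €30.00 at rate r clears €973.94 in 46 more payments. Total: 135 + 46 = 181 months.

181 months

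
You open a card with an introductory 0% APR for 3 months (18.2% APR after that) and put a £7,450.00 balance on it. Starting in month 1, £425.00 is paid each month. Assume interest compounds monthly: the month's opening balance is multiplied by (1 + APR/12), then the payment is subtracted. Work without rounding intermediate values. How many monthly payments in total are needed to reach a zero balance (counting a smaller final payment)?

Promo months 1–3 at r₀ = 0%/12 = 0; months 4+ at r₁ = 18.2%/12 = 0.0151667.
After month 3 (no interest yet): B = £7,450.00 − 3·£425.00 = £6,175.00.
Then at r₁ with £425.00/mo: n₂ = −ln(1 − r₁·B/P)/ln(1+r₁) ≈ 16.54 → 17 more payments.

20 months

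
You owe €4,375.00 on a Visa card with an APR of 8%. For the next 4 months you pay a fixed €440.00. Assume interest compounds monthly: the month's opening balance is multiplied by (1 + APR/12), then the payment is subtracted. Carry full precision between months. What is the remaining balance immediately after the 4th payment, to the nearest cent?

€2,715.16

Monthly rate r = 8%/12 = 0.666667% = 0.00666667.
Each month: B ← B·(1+r) − €440.00.
Month 1: interest €29.17; balance after payment €3,964.17.
Month 2: interest €26.43; balance after payment €3,550.59.
Month 3: interest €23.67; balance after payment €3,134.27.
Month 4: interest €20.90; balance after payment €2,715.16.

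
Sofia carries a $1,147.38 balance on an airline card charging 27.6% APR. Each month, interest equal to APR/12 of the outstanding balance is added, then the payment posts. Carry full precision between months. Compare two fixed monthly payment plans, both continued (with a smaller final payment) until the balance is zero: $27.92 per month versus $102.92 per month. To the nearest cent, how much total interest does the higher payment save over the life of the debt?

$2,224.59

Monthly rate r = 27.6%/12 = 2.3% = 0.023.
At $27.92/mo: n = ⌈−ln(1 − rB₀/P)/ln(1+r)⌉ = 128 payments (last $19.70); total interest = total paid − $1,147.38 = $2,418.16.
At $102.92/mo: 14 payments (last $2.99); total interest $193.57.
Interest saved = $2,418.16 − $193.57 = $2,224.59.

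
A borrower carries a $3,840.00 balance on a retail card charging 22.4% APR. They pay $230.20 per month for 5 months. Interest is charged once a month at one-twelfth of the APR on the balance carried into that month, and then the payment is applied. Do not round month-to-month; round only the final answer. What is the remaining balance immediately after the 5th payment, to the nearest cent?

Monthly rate r = 22.4%/12 = 1.86667% = 0.0186667.
Each month: B ← B·(1+r) − $230.20.
Month 1: interest $71.68; balance after payment $3,681.48.
Month 2: interest $68.72; balance after payment $3,520.00.
Month 3: interest $65.71; balance after payment $3,355.51.
Month 4: interest $62.64; balance after payment $3,187.94.
Month 5: interest $59.51; balance after payment $3,017.25.

$3,017.25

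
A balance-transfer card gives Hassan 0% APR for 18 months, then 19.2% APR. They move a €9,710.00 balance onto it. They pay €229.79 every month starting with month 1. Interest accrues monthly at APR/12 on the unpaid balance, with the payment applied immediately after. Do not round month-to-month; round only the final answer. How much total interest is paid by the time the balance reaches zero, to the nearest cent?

Promo months 1–18 at r₀ = 0%/12 = 0; months 19+ at r₁ = 19.2%/12 = 0.016.
After month 18 (no interest yet): B = €9,710.00 − 18·€229.79 = €5,573.78.
Then at r₁ with €229.79/mo: n₂ = −ln(1 − r₁·B/P)/ln(1+r₁) ≈ 30.94 → 31 more payments.
Total paid = 48·€229.79 + €216.94 = €11,246.86; interest = €11,246.86 − €9,710.00 = €1,536.86.

€1,536.86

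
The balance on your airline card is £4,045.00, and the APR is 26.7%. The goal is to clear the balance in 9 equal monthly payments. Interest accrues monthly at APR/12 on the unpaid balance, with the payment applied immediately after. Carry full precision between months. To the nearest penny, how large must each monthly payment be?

£500.91

Monthly rate r = 26.7%/12 = 2.225% = 0.02225.
Level-payment amortization: P = B₀·r / (1 − (1+r)^(−n)) = 4045.00·0.02225 / (1 − 1.02225^(−9)).
Denominator 1 − (1+r)^(−9) = 0.179675038.
P = 90.0012 / 0.179675038 ≈ 500.91.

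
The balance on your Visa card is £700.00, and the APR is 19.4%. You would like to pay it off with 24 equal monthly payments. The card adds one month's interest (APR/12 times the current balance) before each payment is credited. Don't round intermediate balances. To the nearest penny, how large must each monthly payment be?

£35.42

Monthly rate r = 19.4%/12 = 1.61667% = 0.0161667.
Level-payment amortization: P = B₀·r / (1 − (1+r)^(−n)) = 700.00·0.0161667 / (1 − 1.01617^(−24)).
Denominator 1 − (1+r)^(−24) = 0.319479318.
P = 11.3167 / 0.319479318 ≈ 35.42.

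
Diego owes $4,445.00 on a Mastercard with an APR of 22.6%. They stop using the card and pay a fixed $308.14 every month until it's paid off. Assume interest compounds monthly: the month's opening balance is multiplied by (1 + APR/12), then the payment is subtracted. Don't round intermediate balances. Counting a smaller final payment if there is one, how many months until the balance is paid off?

Monthly rate r = 22.6%/12 = 1.88333% = 0.0188333.
Recurrence: B ← B·(1+r) − $308.14.
Month 1: interest $83.71; balance after payment $4,220.57.
Month 2: interest $79.49; balance after payment $3,991.92.
Closed form: n = −ln(1 − rB₀/P)/ln(1+r) = −ln(0.72832)/ln(1.01883) ≈ 16.990, so the balance reaches zero during payment 17.

17 months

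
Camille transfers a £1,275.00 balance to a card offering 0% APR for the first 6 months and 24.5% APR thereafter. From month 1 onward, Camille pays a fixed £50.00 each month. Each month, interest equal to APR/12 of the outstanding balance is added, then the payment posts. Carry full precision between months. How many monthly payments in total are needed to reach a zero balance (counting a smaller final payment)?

32 months

Promo months 1–6 at r₀ = 0%/12 = 0; months 7+ at r₁ = 24.5%/12 = 0.0204167.
After month 6 (no interest yet): B = £1,275.00 − 6·£50.00 = £975.00.
Then at r₁ with £50.00/mo: n₂ = −ln(1 − r₁·B/P)/ln(1+r₁) ≈ 25.12 → 26 more payments.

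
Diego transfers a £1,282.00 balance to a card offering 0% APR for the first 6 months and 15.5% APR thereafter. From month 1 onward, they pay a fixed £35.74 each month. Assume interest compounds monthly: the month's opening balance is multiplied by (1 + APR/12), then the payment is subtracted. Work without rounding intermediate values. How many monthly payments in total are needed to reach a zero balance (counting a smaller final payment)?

Promo months 1–6 at r₀ = 0%/12 = 0; months 7+ at r₁ = 15.5%/12 = 0.0129167.
After month 6 (no interest yet): B = £1,282.00 − 6·£35.74 = £1,067.56.
Then at r₁ with £35.74/mo: n₂ = −ln(1 − r₁·B/P)/ln(1+r₁) ≈ 37.98 → 38 more payments.

44 months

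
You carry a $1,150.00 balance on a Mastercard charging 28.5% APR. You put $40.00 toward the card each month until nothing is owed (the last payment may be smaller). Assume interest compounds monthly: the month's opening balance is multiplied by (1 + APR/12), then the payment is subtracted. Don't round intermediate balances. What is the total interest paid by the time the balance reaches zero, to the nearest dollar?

Monthly rate r = 28.5%/12 = 2.375% = 0.02375.
Payoff takes n = ⌈−ln(1 − rB₀/P)/ln(1+r)⌉ = ⌈48.920⌉ = 49 payments; the last is $36.83.
Total paid = 48·$40.00 + $36.83 = $1,956.83.
Total interest = total paid − principal = $1,956.83 − $1,150.00 = $806.83.

$807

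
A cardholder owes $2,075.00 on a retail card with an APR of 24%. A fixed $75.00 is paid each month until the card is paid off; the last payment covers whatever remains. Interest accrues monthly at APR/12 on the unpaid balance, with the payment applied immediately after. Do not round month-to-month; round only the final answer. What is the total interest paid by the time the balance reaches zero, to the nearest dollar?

$978

Monthly rate r = 24%/12 = 2% = 0.02.
Payoff takes n = ⌈−ln(1 − rB₀/P)/ln(1+r)⌉ = ⌈40.699⌉ = 41 payments; the last is $52.56.
Total paid = 40·$75.00 + $52.56 = $3,052.56.
Total interest = total paid − principal = $3,052.56 − $2,075.00 = $977.56.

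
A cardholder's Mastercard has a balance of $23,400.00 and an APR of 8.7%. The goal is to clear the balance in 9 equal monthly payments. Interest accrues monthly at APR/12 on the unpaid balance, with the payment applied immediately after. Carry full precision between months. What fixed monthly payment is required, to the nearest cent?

Monthly rate r = 8.7%/12 = 0.725% = 0.00725.
Level-payment amortization: P = B₀·r / (1 − (1+r)^(−n)) = 23400.00·0.00725 / (1 − 1.00725^(−9)).
Denominator 1 − (1+r)^(−9) = 0.0629462231.
P = 169.65 / 0.0629462231 ≈ 2695.16.

$2,695.16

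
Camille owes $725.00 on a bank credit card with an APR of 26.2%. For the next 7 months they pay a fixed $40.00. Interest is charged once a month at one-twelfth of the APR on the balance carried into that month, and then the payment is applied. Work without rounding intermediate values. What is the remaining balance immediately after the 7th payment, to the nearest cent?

Monthly rate r = 26.2%/12 = 2.18333% = 0.0218333.
Each month: B ← B·(1+r) − $40.00.
Month 1: interest $15.83; balance after payment $700.83.
Month 2: interest $15.30; balance after payment $676.13.
Month 3: interest $14.76; balance after payment $650.89.
Month 4: interest $14.21; balance after payment $625.10.
Month 5: interest $13.65; balance after payment $598.75.
Month 6: interest $13.07; balance after payment $571.82.
Month 7: interest $12.48; balance after payment $544.31.

$544.31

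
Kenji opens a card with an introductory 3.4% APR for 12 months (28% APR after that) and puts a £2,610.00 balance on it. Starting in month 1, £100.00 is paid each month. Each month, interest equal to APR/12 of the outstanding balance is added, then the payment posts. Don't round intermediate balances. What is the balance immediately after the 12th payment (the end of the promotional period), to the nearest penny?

£1,481.26

Promo months 1–12 at r₀ = 3.4%/12 = 0.00283333; months 13+ at r₁ = 28%/12 = 0.0233333.
After month 12: iterate B ← B·(1+r₀) − £100.00 for 12 months → £1,481.26.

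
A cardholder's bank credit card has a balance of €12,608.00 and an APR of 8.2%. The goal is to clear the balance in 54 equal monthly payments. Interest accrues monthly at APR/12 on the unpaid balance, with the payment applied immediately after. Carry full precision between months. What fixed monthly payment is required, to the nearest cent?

Monthly rate r = 8.2%/12 = 0.683333% = 0.00683333.
Level-payment amortization: P = B₀·r / (1 − (1+r)^(−n)) = 12608.00·0.00683333 / (1 − 1.00683^(−54)).
Denominator 1 − (1+r)^(−54) = 0.307706281.
P = 86.1547 / 0.307706281 ≈ 279.99.

€279.99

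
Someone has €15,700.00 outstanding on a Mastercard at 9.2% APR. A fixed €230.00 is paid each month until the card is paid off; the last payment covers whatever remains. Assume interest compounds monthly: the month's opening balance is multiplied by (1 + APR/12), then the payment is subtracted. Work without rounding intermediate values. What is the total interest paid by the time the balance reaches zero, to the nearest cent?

€6,613.25

Monthly rate r = 9.2%/12 = 0.766667% = 0.00766667.
Payoff takes n = ⌈−ln(1 − rB₀/P)/ln(1+r)⌉ = ⌈97.014⌉ = 98 payments; the last is €3.25.
Total paid = 97·€230.00 + €3.25 = €22,313.25.
Total interest = total paid − principal = €22,313.25 − €15,700.00 = €6,613.25.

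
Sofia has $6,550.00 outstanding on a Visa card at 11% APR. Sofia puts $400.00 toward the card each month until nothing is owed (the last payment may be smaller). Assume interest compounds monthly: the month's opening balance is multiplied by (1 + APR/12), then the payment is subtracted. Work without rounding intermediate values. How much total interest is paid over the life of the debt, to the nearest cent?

Monthly rate r = 11%/12 = 0.916667% = 0.00916667.
Payoff takes n = ⌈−ln(1 − rB₀/P)/ln(1+r)⌉ = ⌈17.824⌉ = 18 payments; the last is $329.83.
Total paid = 17·$400.00 + $329.83 = $7,129.83.
Total interest = total paid − principal = $7,129.83 − $6,550.00 = $579.83.

$579.83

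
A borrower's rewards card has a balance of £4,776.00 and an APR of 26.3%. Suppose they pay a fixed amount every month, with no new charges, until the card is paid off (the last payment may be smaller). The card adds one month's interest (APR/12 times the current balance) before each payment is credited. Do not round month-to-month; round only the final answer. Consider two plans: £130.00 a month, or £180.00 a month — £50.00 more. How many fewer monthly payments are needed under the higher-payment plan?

Monthly rate r = 26.3%/12 = 2.19167% = 0.0219167.
At £130.00/mo: n = ⌈−ln(1 − rB₀/P)/ln(1+r)⌉ = 76 payments (last £58.55); total interest = total paid − £4,776.00 = £5,032.55.
At £180.00/mo: 41 payments (last £32.95); total interest £2,456.95.
Payments saved = 76 − 41 = 35.

35 fewer payments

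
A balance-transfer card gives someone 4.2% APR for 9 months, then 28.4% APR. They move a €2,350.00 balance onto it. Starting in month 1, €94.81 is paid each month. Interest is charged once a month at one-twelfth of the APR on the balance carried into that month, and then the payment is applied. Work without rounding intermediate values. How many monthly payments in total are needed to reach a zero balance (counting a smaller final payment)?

31 months

Promo months 1–9 at r₀ = 4.2%/12 = 0.0035; months 10+ at r₁ = 28.4%/12 = 0.0236667.
After month 9: iterate B ← B·(1+r₀) − €94.81 for 9 months → €1,559.74.
Then at r₁ with €94.81/mo: n₂ = −ln(1 − r₁·B/P)/ln(1+r₁) ≈ 21.09 → 22 more payments.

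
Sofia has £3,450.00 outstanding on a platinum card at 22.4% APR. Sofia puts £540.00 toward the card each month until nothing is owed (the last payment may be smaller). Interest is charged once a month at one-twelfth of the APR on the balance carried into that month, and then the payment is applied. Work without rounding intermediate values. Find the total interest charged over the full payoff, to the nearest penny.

Monthly rate r = 22.4%/12 = 1.86667% = 0.0186667.
Payoff takes n = ⌈−ln(1 − rB₀/P)/ln(1+r)⌉ = ⌈6.866⌉ = 7 payments; the last is £468.46.
Total paid = 6·£540.00 + £468.46 = £3,708.46.
Total interest = total paid − principal = £3,708.46 − £3,450.00 = £258.46.

£258.46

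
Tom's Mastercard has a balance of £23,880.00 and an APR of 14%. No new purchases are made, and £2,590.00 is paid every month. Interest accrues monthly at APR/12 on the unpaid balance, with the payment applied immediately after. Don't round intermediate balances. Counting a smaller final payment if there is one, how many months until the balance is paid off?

10 months

Monthly rate r = 14%/12 = 1.16667% = 0.0116667.
Recurrence: B ← B·(1+r) − £2,590.00.
Month 1: interest £278.60; balance after payment £21,568.60.
Month 2: interest £251.63; balance after payment £19,230.23.
Closed form: n = −ln(1 − rB₀/P)/ln(1+r) = −ln(0.89243)/ln(1.01167) ≈ 9.811, so the balance reaches zero during payment 10.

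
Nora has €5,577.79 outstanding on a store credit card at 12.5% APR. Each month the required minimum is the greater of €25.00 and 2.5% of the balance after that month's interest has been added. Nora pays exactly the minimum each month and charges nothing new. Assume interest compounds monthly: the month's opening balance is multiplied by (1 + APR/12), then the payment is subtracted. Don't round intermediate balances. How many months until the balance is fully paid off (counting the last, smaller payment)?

167 months

Monthly rate r = 12.5%/12 = 1.04167% = 0.0104167.
While 2.5% of the post-interest balance exceeds €25.00, each month B ← (B·(1+r))·(1 − 0.025), i.e. B shrinks by the factor (1+r)·0.975 = 0.98516.
This holds for months 1–116. Entering month 117 the balance is €984.14; 2.5% of the post-interest balance is now below €25.00, so the flat €25.00 minimum applies from here.
From month 117 a fixed €25.00 at rate r clears €984.14 in 51 more payments. Total: 116 + 51 = 167 months.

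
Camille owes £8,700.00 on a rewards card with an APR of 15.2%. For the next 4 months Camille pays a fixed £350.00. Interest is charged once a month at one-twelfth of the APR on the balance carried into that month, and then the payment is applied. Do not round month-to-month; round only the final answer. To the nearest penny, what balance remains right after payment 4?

£7,722.42

Monthly rate r = 15.2%/12 = 1.26667% = 0.0126667.
Each month: B ← B·(1+r) − £350.00.
Month 1: interest £110.20; balance after payment £8,460.20.
Month 2: interest £107.16; balance after payment £8,217.36.
Month 3: interest £104.09; balance after payment £7,971.45.
Month 4: interest £100.97; balance after payment £7,722.42.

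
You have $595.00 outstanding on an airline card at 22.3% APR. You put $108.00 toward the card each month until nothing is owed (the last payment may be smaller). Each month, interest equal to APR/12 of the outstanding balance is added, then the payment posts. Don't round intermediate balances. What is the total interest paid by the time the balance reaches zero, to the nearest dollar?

Monthly rate r = 22.3%/12 = 1.85833% = 0.0185833.
Payoff takes n = ⌈−ln(1 − rB₀/P)/ln(1+r)⌉ = ⌈5.866⌉ = 6 payments; the last is $93.64.
Total paid = 5·$108.00 + $93.64 = $633.64.
Total interest = total paid − principal = $633.64 − $595.00 = $38.64.

$39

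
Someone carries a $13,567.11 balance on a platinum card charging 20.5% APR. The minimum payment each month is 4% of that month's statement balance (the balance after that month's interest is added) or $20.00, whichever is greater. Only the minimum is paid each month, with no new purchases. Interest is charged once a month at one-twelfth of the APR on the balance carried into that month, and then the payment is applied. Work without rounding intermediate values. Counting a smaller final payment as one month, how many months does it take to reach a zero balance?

Monthly rate r = 20.5%/12 = 1.70833% = 0.0170833.
While 4% of the post-interest balance exceeds $20.00, each month B ← (B·(1+r))·(1 − 0.04), i.e. B shrinks by the factor (1+r)·0.96 = 0.9764.
This holds for months 1–139. Entering month 140 the balance is $490.62; 4% of the post-interest balance is now below $20.00, so the flat $20.00 minimum applies from here.
From month 140 a fixed $20.00 at rate r clears $490.62 in 33 more payments. Total: 139 + 33 = 172 months.

172 months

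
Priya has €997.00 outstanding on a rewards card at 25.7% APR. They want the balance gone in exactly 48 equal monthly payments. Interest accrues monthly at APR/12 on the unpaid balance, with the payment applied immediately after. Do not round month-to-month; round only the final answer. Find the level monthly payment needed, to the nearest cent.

Monthly rate r = 25.7%/12 = 2.14167% = 0.0214167.
Level-payment amortization: P = B₀·r / (1 − (1+r)^(−n)) = 997.00·0.0214167 / (1 − 1.02142^(−48)).
Denominator 1 − (1+r)^(−48) = 0.638374641.
P = 21.3524 / 0.638374641 ≈ 33.45.

€33.45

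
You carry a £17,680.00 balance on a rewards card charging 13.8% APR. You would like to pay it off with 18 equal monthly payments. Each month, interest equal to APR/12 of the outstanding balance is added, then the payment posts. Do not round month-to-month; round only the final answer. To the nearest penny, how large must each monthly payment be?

Monthly rate r = 13.8%/12 = 1.15% = 0.0115.
Level-payment amortization: P = B₀·r / (1 − (1+r)^(−n)) = 17680.00·0.0115 / (1 − 1.0115^(−18)).
Denominator 1 − (1+r)^(−18) = 0.186019442.
P = 203.32 / 0.186019442 ≈ 1093.00.

£1,093.00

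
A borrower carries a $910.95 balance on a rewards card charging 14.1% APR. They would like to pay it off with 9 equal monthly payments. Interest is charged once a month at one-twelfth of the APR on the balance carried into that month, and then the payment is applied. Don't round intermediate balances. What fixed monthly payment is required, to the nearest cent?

$107.26

Monthly rate r = 14.1%/12 = 1.175% = 0.01175.
Level-payment amortization: P = B₀·r / (1 − (1+r)^(−n)) = 910.95·0.01175 / (1 − 1.01175^(−9)).
Denominator 1 − (1+r)^(−9) = 0.0997957014.
P = 10.7037 / 0.0997957014 ≈ 107.26.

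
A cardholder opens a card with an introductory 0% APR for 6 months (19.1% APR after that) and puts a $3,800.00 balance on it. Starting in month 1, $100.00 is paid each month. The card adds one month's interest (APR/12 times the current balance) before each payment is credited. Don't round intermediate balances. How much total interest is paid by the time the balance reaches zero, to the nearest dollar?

$1,309

Promo months 1–6 at r₀ = 0%/12 = 0; months 7+ at r₁ = 19.1%/12 = 0.0159167.
After month 6 (no interest yet): B = $3,800.00 − 6·$100.00 = $3,200.00.
Then at r₁ with $100.00/mo: n₂ = −ln(1 − r₁·B/P)/ln(1+r₁) ≈ 45.09 → 46 more payments.
Total paid = 51·$100.00 + $8.81 = $5,108.81; interest = $5,108.81 − $3,800.00 = $1,308.81.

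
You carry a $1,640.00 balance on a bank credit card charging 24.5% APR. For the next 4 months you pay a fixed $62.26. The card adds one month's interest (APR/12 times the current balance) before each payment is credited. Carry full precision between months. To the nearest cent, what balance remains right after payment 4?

Monthly rate r = 24.5%/12 = 2.04167% = 0.0204167.
Each month: B ← B·(1+r) − $62.26.
Month 1: interest $33.48; balance after payment $1,611.22.
Month 2: interest $32.90; balance after payment $1,581.86.
Month 3: interest $32.30; balance after payment $1,551.90.
Month 4: interest $31.68; balance after payment $1,521.32.

$1,521.32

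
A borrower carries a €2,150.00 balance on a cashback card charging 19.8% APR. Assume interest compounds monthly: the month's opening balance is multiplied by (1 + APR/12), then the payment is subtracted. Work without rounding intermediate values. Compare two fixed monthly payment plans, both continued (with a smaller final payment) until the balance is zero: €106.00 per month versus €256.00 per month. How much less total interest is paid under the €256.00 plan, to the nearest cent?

€305.72

Monthly rate r = 19.8%/12 = 1.65% = 0.0165.
At €106.00/mo: n = ⌈−ln(1 − rB₀/P)/ln(1+r)⌉ = 25 payments (last €95.31); total interest = total paid − €2,150.00 = €489.31.
At €256.00/mo: 10 payments (last €29.59); total interest €183.59.
Interest saved = €489.31 − €183.59 = €305.72.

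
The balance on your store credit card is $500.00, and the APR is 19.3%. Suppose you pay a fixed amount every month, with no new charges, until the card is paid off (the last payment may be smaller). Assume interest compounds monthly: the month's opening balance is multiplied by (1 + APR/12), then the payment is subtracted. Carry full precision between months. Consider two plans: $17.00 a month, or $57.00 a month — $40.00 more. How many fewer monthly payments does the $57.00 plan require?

Monthly rate r = 19.3%/12 = 1.60833% = 0.0160833.
At $17.00/mo: n = ⌈−ln(1 − rB₀/P)/ln(1+r)⌉ = 41 payments (last $2.59); total interest = total paid − $500.00 = $182.59.
At $57.00/mo: 10 payments (last $30.42); total interest $43.42.
Payments saved = 41 − 10 = 31.

31 fewer payments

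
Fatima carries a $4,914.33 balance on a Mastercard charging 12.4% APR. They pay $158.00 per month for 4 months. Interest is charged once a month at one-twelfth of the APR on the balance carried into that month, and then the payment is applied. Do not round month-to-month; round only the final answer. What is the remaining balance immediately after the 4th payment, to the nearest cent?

$4,478.76

Monthly rate r = 12.4%/12 = 1.03333% = 0.0103333.
Each month: B ← B·(1+r) − $158.00.
Month 1: interest $50.78; balance after payment $4,807.11.
Month 2: interest $49.67; balance after payment $4,698.78.
Month 3: interest $48.55; balance after payment $4,589.34.
Month 4: interest $47.42; balance after payment $4,478.76.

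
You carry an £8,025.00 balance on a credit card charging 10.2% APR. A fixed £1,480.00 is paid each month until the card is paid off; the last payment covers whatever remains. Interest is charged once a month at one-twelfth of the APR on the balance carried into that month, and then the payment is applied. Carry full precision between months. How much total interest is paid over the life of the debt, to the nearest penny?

£227.22

Monthly rate r = 10.2%/12 = 0.85% = 0.0085.
Payoff takes n = ⌈−ln(1 − rB₀/P)/ln(1+r)⌉ = ⌈5.575⌉ = 6 payments; the last is £852.22.
Total paid = 5·£1,480.00 + £852.22 = £8,252.22.
Total interest = total paid − principal = £8,252.22 − £8,025.00 = £227.22.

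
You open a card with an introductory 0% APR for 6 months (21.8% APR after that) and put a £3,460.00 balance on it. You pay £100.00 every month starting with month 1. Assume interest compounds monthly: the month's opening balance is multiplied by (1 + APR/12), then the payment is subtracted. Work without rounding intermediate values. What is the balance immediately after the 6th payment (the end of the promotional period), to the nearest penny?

£2,860.00

Promo months 1–6 at r₀ = 0%/12 = 0; months 7+ at r₁ = 21.8%/12 = 0.0181667.
After month 6 (no interest yet): B = £3,460.00 − 6·£100.00 = £2,860.00.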